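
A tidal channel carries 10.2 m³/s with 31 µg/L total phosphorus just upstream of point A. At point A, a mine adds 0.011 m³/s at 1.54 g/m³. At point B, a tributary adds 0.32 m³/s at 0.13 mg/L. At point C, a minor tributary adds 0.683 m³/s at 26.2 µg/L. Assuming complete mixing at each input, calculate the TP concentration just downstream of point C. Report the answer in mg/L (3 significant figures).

0.0350 mg/L

31 µg/L = 0.031 mg/L.
After input A: C = (10.2·0.031 + 0.011·1.54) / 10.21 = 0.03263 mg/L.
After input B: C = (10.21·0.03263 + 0.32·0.13) / 10.53 = 0.03558 mg/L.
26.2 µg/L = 0.0262 mg/L.
After input C: C = (10.53·0.03558 + 0.683·0.0262) / 11.21 = 0.03501 mg/L.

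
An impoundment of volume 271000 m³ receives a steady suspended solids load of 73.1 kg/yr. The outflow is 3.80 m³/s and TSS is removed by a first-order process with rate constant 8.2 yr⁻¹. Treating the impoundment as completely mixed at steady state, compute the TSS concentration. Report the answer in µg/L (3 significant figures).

0.598 µg/L

Outflow Q = 3.80 m³/s × 3.156e+07 s/yr = 1.199e+08 m³/yr.
Steady-state CSTR mass balance: W = Q·C + k·V·C, so C = W/(Q + kV).
Q + kV = 1.199e+08 + 8.2·271000 = 1.221e+08 m³/yr.
C = 73.1/1.221e+08 = 5.985e-07 kg/m³ = 0.0005985 mg/L = 0.5985 µg/L.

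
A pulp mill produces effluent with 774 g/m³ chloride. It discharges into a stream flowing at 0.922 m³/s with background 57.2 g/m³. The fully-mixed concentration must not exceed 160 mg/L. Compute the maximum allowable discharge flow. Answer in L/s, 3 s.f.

Mass balance at complete mixing: C_std·(Q_w + Q_r) = Q_w·C_e + Q_r·C_b.
Rearranging, Q_w = Q_r·(C_std − C_b)/(C_e − C_std) = 0.922·(160 − 57.2) / (774 − 160) = 0.1544 m³/s.
= 154.4 L/s.

154 L/s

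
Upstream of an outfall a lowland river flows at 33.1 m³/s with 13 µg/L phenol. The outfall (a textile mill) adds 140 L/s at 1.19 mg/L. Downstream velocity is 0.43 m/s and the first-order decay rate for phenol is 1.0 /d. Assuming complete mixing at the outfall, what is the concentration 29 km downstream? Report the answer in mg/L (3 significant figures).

140 L/s = 0.14 m³/s.
13 µg/L = 0.013 mg/L.
After complete mixing, C₀ = (0.14·1.19 + 33.1·0.013) / 33.24 = 0.01796 mg/L.
Travel time t = 2.9e+04 m / 0.43 m/s = 6.744e+04 s = 0.7806 d.
C = 0.01796·exp(−1.0·0.7806) = 0.01796·0.4581 = 0.008227 mg/L.

0.00823 mg/L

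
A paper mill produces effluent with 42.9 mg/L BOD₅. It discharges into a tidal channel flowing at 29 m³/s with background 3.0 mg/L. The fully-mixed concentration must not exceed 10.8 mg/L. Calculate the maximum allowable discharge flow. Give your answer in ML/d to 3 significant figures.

609 ML/d

Mass balance at complete mixing: C_std·(Q_w + Q_r) = Q_w·C_e + Q_r·C_b.
Rearranging, Q_w = Q_r·(C_std − C_b)/(C_e − C_std) = 29·(10.8 − 3) / (42.9 − 10.8) = 7.047 m³/s.
= 608.8 ML/d.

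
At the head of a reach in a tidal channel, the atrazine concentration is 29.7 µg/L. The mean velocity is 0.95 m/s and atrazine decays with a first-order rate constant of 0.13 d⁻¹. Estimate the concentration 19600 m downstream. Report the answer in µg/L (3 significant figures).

28.8 µg/L

Travel time t = 19600 m / 0.95 m/s = 1.96e+04/0.95 = 2.063e+04 s = 0.2388 d.
First-order decay: C = 29.7·exp(−0.13·0.2388) = 29.7·0.9694 = 28.79 µg/L.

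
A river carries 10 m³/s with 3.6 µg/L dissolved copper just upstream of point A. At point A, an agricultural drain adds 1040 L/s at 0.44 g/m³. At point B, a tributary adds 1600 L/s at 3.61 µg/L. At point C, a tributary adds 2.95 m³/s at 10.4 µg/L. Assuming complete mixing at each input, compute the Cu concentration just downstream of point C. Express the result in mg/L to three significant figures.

0.0340 mg/L

3.6 µg/L = 0.0036 mg/L.
1040 L/s = 1.04 m³/s.
After input A: C = (10·0.0036 + 1.04·0.44) / 11.04 = 0.04471 mg/L.
1600 L/s = 1.6 m³/s.
3.61 µg/L = 0.00361 mg/L.
After input B: C = (11.04·0.04471 + 1.6·0.00361) / 12.64 = 0.03951 mg/L.
10.4 µg/L = 0.0104 mg/L.
After input C: C = (12.64·0.03951 + 2.95·0.0104) / 15.59 = 0.034 mg/L.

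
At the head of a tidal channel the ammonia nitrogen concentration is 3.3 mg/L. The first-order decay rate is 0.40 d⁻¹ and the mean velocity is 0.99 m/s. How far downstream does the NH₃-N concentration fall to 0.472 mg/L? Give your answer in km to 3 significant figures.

416 km

From C = C₀·e^(−kt), t = ln(C₀/C)/k = ln(3.3/0.472)/0.40 = 1.945/0.40 = 4.862 d.
Distance = v·t = 0.99 m/s × 4.201e+05 s = 4.159e+05 m = 415.9 km.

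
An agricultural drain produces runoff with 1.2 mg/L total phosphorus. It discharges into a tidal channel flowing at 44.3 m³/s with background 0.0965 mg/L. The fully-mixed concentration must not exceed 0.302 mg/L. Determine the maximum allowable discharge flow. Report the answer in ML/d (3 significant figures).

876 ML/d

Mass balance at complete mixing: C_std·(Q_w + Q_r) = Q_w·C_e + Q_r·C_b.
Rearranging, Q_w = Q_r·(C_std − C_b)/(C_e − C_std) = 44.3·(0.302 − 0.0965) / (1.2 − 0.302) = 10.14 m³/s.
= 875.9 ML/d.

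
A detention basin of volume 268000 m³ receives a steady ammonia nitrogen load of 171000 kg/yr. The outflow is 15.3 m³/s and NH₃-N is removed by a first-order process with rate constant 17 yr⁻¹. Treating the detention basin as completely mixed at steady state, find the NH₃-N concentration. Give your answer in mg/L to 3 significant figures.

Outflow Q = 15.3 m³/s × 3.156e+07 s/yr = 4.828e+08 m³/yr.
Steady-state CSTR mass balance: W = Q·C + k·V·C, so C = W/(Q + kV).
Q + kV = 4.828e+08 + 17·268000 = 4.874e+08 m³/yr.
C = 171000/4.874e+08 = 0.0003509 kg/m³ = 0.3509 mg/L.

0.351 mg/L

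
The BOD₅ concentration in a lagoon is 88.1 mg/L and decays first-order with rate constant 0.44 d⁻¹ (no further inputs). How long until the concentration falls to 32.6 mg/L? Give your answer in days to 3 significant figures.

2.26 d

t = ln(C₀/C)/k = ln(88.1/32.6)/0.44 = 0.9942/0.44 = 2.259 d.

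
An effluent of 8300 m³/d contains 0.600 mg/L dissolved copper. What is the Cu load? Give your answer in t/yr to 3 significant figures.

1.82 t/yr

8300 m³/d = 0.09606 m³/s.
Mass flux = Q·C = 0.09606 m³/s × 0.6 g/m³ = 0.05764 g/s.
= 0.05764 g/s × 31.56 = 1.819 t/yr.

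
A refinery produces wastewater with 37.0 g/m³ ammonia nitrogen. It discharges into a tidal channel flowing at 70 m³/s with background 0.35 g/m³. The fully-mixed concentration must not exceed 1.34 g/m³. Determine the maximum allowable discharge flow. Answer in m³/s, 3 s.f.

Mass balance at complete mixing: C_std·(Q_w + Q_r) = Q_w·C_e + Q_r·C_b.
Rearranging, Q_w = Q_r·(C_std − C_b)/(C_e − C_std) = 70·(1.34 − 0.35) / (37 − 1.34) = 1.943 m³/s.

1.94 m³/s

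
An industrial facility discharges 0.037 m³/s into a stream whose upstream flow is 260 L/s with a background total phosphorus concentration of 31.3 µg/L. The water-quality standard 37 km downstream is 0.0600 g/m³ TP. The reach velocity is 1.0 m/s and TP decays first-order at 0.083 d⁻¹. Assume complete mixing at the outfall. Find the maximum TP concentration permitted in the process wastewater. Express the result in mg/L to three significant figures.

0.279 mg/L

260 L/s = 0.26 m³/s.
31.3 µg/L = 0.0313 mg/L.
Travel time to the compliance point: t = 3.7e+04/1.0 = 3.7e+04 s = 0.4282 d; decay factor exp(−0.083·0.4282) = 0.9651.
So the concentration just after mixing may be at most 0.06/0.9651 = 0.06217 mg/L.
Mass balance: 0.06217·0.297 = 0.037·Cₑ + 0.26·0.0313.
Cₑ = (0.01846 − 0.008138) / 0.037 = 0.2791 mg/L.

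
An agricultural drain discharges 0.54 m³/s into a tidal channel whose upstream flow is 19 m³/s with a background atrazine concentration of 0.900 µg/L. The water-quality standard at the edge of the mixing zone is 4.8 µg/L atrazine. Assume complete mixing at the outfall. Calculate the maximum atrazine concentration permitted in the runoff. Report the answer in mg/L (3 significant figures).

0.900 µg/L = 0.0009 mg/L.
4.8 µg/L = 0.0048 mg/L.
Mass balance: 0.0048·19.54 = 0.54·Cₑ + 19·0.0009.
Cₑ = (0.09379 − 0.0171) / 0.54 = 0.142 mg/L.

0.142 mg/L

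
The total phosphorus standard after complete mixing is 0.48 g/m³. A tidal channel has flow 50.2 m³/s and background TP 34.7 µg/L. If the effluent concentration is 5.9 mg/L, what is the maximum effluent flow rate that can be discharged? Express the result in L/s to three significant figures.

4120 L/s

34.7 µg/L = 0.0347 mg/L.
Mass balance at complete mixing: C_std·(Q_w + Q_r) = Q_w·C_e + Q_r·C_b.
Rearranging, Q_w = Q_r·(C_std − C_b)/(C_e − C_std) = 50.2·(0.48 − 0.0347) / (5.9 − 0.48) = 4.124 m³/s.
= 4124 L/s.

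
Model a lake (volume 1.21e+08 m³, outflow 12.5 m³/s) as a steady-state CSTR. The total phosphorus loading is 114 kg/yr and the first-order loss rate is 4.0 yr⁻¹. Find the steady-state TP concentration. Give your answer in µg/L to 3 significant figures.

Outflow Q = 12.5 m³/s × 3.156e+07 s/yr = 3.945e+08 m³/yr.
Steady-state CSTR mass balance: W = Q·C + k·V·C, so C = W/(Q + kV).
Q + kV = 3.945e+08 + 4.0·1.21e+08 = 8.785e+08 m³/yr.
C = 114/8.785e+08 = 1.298e-07 kg/m³ = 0.0001298 mg/L = 0.1298 µg/L.

0.130 µg/L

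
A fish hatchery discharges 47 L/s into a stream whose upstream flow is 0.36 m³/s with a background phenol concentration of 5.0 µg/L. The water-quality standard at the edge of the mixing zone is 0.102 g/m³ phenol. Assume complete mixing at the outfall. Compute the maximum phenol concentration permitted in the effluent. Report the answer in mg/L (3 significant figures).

0.845 mg/L

47 L/s = 0.047 m³/s.
5.0 µg/L = 0.005 mg/L.
Mass balance: 0.102·0.407 = 0.047·Cₑ + 0.36·0.005.
Cₑ = (0.04151 − 0.0018) / 0.047 = 0.845 mg/L.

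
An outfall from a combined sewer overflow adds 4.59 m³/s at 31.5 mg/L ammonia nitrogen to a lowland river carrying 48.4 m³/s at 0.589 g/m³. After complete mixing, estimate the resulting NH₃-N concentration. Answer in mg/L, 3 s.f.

3.27 mg/L

By mass balance at complete mixing, C = (4.59·31.5 + 48.4·0.589) / (4.59 + 48.4) = 173.1/52.99 = 3.267 mg/L.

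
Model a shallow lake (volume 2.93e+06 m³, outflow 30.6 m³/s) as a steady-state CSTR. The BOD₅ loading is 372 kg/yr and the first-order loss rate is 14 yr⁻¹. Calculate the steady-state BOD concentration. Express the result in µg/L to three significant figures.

0.370 µg/L

Outflow Q = 30.6 m³/s × 3.156e+07 s/yr = 9.657e+08 m³/yr.
Steady-state CSTR mass balance: W = Q·C + k·V·C, so C = W/(Q + kV).
Q + kV = 9.657e+08 + 14·2.93e+06 = 1.007e+09 m³/yr.
C = 372/1.007e+09 = 3.695e-07 kg/m³ = 0.0003695 mg/L = 0.3695 µg/L.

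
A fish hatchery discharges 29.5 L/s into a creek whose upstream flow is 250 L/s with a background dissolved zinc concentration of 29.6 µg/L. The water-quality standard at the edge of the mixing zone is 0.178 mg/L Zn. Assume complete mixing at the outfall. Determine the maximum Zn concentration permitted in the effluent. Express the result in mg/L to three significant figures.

29.5 L/s = 0.0295 m³/s.
250 L/s = 0.25 m³/s.
29.6 µg/L = 0.0296 mg/L.
Mass balance: 0.178·0.2795 = 0.0295·Cₑ + 0.25·0.0296.
Cₑ = (0.04975 − 0.0074) / 0.0295 = 1.436 mg/L.

1.44 mg/L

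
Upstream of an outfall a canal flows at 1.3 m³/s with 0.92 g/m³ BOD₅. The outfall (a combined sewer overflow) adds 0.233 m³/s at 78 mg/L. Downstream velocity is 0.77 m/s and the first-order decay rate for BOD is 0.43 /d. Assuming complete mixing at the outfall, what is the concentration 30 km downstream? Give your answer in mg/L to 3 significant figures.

10.4 mg/L

After complete mixing, C₀ = (0.233·78 + 1.3·0.92) / 1.533 = 12.64 mg/L.
Travel time t = 3e+04 m / 0.77 m/s = 3.896e+04 s = 0.4509 d.
C = 12.64·exp(−0.43·0.4509) = 12.64·0.8237 = 10.41 mg/L.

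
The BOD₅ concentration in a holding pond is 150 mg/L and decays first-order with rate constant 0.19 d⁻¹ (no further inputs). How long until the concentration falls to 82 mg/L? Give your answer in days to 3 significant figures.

3.18 d

t = ln(C₀/C)/k = ln(150/82)/0.19 = 0.6039/0.19 = 3.179 d.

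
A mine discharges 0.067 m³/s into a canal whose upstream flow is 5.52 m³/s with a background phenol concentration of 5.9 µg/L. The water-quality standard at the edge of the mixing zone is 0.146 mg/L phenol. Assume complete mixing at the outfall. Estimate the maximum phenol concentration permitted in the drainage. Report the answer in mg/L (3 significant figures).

5.9 µg/L = 0.0059 mg/L.
Mass balance: 0.146·5.587 = 0.067·Cₑ + 5.52·0.0059.
Cₑ = (0.8157 − 0.03257) / 0.067 = 11.69 mg/L.

11.7 mg/L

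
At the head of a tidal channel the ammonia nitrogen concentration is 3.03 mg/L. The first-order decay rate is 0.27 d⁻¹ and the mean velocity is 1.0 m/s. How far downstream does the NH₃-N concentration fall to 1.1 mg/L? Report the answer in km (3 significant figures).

324 km

From C = C₀·e^(−kt), t = ln(C₀/C)/k = ln(3.03/1.1)/0.27 = 1.013/0.27 = 3.753 d.
Distance = v·t = 1.0 m/s × 3.242e+05 s = 3.242e+05 m = 324.2 km.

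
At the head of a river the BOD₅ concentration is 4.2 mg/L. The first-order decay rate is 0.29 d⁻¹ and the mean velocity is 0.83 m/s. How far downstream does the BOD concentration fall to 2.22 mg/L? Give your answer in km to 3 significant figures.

158 km

From C = C₀·e^(−kt), t = ln(C₀/C)/k = ln(4.2/2.22)/0.29 = 0.6376/0.29 = 2.199 d.
Distance = v·t = 0.83 m/s × 1.9e+05 s = 1.577e+05 m = 157.7 km.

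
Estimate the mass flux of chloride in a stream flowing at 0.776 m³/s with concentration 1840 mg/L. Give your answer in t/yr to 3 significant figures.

Mass flux = Q·C = 0.776 m³/s × 1840 g/m³ = 1428 g/s.
= 1428 g/s × 31.56 = 4.506e+04 t/yr.

45100 t/yr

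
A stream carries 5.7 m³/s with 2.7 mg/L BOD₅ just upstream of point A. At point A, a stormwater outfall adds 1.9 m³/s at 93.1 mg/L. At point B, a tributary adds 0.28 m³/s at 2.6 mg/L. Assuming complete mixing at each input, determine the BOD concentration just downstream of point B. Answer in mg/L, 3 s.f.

After input A: C = (5.7·2.7 + 1.9·93.1) / 7.6 = 25.3 mg/L.
After input B: C = (7.6·25.3 + 0.28·2.6) / 7.88 = 24.49 mg/L.

24.5 mg/L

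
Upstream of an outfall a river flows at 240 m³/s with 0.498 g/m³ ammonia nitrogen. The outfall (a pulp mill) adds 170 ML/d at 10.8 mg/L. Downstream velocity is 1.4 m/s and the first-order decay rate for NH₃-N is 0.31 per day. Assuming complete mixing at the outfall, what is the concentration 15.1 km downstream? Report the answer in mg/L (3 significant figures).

0.560 mg/L

170 ML/d = 1.968 m³/s.
After complete mixing, C₀ = (1.968·10.8 + 240·0.498) / 242 = 0.5818 mg/L.
Travel time t = 1.51e+04 m / 1.4 m/s = 1.079e+04 s = 0.1248 d.
C = 0.5818·exp(−0.31·0.1248) = 0.5818·0.962 = 0.5597 mg/L.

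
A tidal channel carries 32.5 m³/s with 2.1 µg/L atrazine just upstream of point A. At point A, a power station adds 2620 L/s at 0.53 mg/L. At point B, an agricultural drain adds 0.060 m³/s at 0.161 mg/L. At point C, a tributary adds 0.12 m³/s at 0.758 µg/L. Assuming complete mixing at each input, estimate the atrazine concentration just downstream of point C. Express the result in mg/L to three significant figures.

0.0415 mg/L

2.1 µg/L = 0.0021 mg/L.
2620 L/s = 2.62 m³/s.
After input A: C = (32.5·0.0021 + 2.62·0.53) / 35.12 = 0.04148 mg/L.
After input B: C = (35.12·0.04148 + 0.06·0.161) / 35.18 = 0.04169 mg/L.
0.758 µg/L = 0.000758 mg/L.
After input C: C = (35.18·0.04169 + 0.12·0.000758) / 35.3 = 0.04155 mg/L.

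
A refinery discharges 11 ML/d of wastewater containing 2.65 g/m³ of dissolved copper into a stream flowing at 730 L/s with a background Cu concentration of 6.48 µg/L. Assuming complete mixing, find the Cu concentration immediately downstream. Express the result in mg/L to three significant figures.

11 ML/d = 0.1273 m³/s.
730 L/s = 0.73 m³/s.
6.48 µg/L = 0.00648 mg/L.
Flow-weighted mixing gives C = (0.1273·2.65 + 0.73·0.00648) / (0.1273 + 0.73) = 0.3421/0.8573 = 0.3991 mg/L.

0.399 mg/L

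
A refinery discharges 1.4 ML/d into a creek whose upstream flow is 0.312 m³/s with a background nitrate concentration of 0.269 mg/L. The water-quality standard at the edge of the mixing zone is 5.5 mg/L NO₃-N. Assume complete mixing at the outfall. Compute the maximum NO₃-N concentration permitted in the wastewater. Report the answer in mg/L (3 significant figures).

1.4 ML/d = 0.0162 m³/s.
Mass balance: 5.5·0.3282 = 0.0162·Cₑ + 0.312·0.269.
Cₑ = (1.805 − 0.08393) / 0.0162 = 106.2 mg/L.

106 mg/L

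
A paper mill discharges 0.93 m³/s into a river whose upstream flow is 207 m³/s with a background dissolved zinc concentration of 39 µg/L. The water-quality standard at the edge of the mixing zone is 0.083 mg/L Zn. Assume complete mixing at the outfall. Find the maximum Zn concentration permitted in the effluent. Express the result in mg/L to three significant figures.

9.88 mg/L

39 µg/L = 0.039 mg/L.
Mass balance: 0.083·207.9 = 0.93·Cₑ + 207·0.039.
Cₑ = (17.26 − 8.073) / 0.93 = 9.877 mg/L.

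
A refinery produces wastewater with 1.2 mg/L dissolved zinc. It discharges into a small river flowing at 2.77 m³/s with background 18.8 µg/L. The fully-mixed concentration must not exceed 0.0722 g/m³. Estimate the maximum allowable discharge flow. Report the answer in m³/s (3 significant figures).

0.131 m³/s

18.8 µg/L = 0.0188 mg/L.
Mass balance at complete mixing: C_std·(Q_w + Q_r) = Q_w·C_e + Q_r·C_b.
Rearranging, Q_w = Q_r·(C_std − C_b)/(C_e − C_std) = 2.77·(0.0722 − 0.0188) / (1.2 − 0.0722) = 0.1312 m³/s.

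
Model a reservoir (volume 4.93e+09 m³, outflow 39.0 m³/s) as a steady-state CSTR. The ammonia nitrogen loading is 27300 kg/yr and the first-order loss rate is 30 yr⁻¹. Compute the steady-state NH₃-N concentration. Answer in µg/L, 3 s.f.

Outflow Q = 39.0 m³/s × 3.156e+07 s/yr = 1.231e+09 m³/yr.
Steady-state CSTR mass balance: W = Q·C + k·V·C, so C = W/(Q + kV).
Q + kV = 1.231e+09 + 30·4.93e+09 = 1.491e+11 m³/yr.
C = 27300/1.491e+11 = 1.831e-07 kg/m³ = 0.0001831 mg/L = 0.1831 µg/L.

0.183 µg/L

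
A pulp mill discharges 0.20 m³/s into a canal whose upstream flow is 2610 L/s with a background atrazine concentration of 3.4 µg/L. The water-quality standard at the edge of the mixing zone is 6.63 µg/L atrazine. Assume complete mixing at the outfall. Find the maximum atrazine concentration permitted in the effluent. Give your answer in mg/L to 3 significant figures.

2610 L/s = 2.61 m³/s.
3.4 µg/L = 0.0034 mg/L.
6.63 µg/L = 0.00663 mg/L.
Mass balance: 0.00663·2.81 = 0.2·Cₑ + 2.61·0.0034.
Cₑ = (0.01863 − 0.008874) / 0.2 = 0.04878 mg/L.

0.0488 mg/L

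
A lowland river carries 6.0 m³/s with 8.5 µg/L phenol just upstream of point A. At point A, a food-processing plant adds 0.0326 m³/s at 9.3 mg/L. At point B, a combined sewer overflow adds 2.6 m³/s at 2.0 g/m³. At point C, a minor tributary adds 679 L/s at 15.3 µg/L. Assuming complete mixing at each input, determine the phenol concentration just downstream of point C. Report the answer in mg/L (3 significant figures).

8.5 µg/L = 0.0085 mg/L.
After input A: C = (6·0.0085 + 0.0326·9.3) / 6.033 = 0.05871 mg/L.
After input B: C = (6.033·0.05871 + 2.6·2) / 8.633 = 0.6434 mg/L.
679 L/s = 0.679 m³/s.
15.3 µg/L = 0.0153 mg/L.
After input C: C = (8.633·0.6434 + 0.679·0.0153) / 9.312 = 0.5976 mg/L.

0.598 mg/L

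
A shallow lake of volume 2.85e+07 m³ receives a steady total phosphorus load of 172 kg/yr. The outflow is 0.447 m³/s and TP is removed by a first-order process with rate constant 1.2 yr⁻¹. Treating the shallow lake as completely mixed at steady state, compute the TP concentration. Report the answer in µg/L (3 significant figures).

Outflow Q = 0.447 m³/s × 3.156e+07 s/yr = 1.411e+07 m³/yr.
Steady-state CSTR mass balance: W = Q·C + k·V·C, so C = W/(Q + kV).
Q + kV = 1.411e+07 + 1.2·2.85e+07 = 4.831e+07 m³/yr.
C = 172/4.831e+07 = 3.561e-06 kg/m³ = 0.003561 mg/L = 3.561 µg/L.

3.56 µg/L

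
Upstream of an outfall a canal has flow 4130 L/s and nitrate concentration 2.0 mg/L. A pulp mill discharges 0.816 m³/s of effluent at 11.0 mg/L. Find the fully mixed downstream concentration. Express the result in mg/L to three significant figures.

3.48 mg/L

4130 L/s = 4.13 m³/s.
Conservation of mass across the mixing zone: C = (0.816·11 + 4.13·2) / (0.816 + 4.13) = 17.24/4.946 = 3.485 mg/L.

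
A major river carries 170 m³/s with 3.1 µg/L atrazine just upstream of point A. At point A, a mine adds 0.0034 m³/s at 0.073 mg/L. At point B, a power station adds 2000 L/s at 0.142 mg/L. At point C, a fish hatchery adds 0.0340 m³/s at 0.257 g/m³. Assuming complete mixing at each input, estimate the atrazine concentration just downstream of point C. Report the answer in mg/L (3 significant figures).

0.00477 mg/L

3.1 µg/L = 0.0031 mg/L.
After input A: C = (170·0.0031 + 0.0034·0.073) / 170 = 0.003101 mg/L.
2000 L/s = 2 m³/s.
After input B: C = (170·0.003101 + 2·0.142) / 172 = 0.004716 mg/L.
After input C: C = (172·0.004716 + 0.034·0.257) / 172 = 0.004766 mg/L.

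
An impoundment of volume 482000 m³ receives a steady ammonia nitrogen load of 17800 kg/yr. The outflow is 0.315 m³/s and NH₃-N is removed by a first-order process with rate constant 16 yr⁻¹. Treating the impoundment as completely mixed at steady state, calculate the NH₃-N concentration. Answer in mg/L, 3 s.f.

Outflow Q = 0.315 m³/s × 3.156e+07 s/yr = 9.941e+06 m³/yr.
Steady-state CSTR mass balance: W = Q·C + k·V·C, so C = W/(Q + kV).
Q + kV = 9.941e+06 + 16·482000 = 1.765e+07 m³/yr.
C = 17800/1.765e+07 = 0.001008 kg/m³ = 1.008 mg/L.

1.01 mg/L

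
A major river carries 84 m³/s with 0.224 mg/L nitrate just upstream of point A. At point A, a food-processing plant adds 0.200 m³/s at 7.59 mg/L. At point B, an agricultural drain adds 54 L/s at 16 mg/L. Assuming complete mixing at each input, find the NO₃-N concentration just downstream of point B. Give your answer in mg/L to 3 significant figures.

After input A: C = (84·0.224 + 0.2·7.59) / 84.2 = 0.2415 mg/L.
54 L/s = 0.054 m³/s.
After input B: C = (84.2·0.2415 + 0.054·16) / 84.25 = 0.2516 mg/L.

0.252 mg/L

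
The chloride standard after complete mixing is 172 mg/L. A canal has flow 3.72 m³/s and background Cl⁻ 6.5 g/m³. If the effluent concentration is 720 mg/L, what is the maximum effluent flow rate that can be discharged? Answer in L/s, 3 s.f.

1120 L/s

Mass balance at complete mixing: C_std·(Q_w + Q_r) = Q_w·C_e + Q_r·C_b.
Rearranging, Q_w = Q_r·(C_std − C_b)/(C_e − C_std) = 3.72·(172 − 6.5) / (720 − 172) = 1.123 m³/s.
= 1123 L/s.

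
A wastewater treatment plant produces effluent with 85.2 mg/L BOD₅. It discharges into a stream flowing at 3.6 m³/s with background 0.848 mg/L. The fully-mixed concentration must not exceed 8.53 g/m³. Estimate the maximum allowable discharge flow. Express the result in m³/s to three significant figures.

0.361 m³/s

Mass balance at complete mixing: C_std·(Q_w + Q_r) = Q_w·C_e + Q_r·C_b.
Rearranging, Q_w = Q_r·(C_std − C_b)/(C_e − C_std) = 3.6·(8.53 − 0.848) / (85.2 − 8.53) = 0.3607 m³/s.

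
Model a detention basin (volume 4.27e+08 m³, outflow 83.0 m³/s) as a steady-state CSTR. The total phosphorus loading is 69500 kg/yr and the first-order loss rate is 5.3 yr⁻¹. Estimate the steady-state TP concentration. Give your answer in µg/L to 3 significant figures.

14.2 µg/L

Outflow Q = 83.0 m³/s × 3.156e+07 s/yr = 2.619e+09 m³/yr.
Steady-state CSTR mass balance: W = Q·C + k·V·C, so C = W/(Q + kV).
Q + kV = 2.619e+09 + 5.3·4.27e+08 = 4.882e+09 m³/yr.
C = 69500/4.882e+09 = 1.423e-05 kg/m³ = 0.01423 mg/L = 14.23 µg/L.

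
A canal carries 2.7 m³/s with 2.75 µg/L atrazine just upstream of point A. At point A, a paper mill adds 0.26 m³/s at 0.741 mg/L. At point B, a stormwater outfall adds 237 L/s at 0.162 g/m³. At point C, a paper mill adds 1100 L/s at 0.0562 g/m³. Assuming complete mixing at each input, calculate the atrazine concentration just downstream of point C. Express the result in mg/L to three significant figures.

2.75 µg/L = 0.00275 mg/L.
After input A: C = (2.7·0.00275 + 0.26·0.741) / 2.96 = 0.0676 mg/L.
237 L/s = 0.237 m³/s.
After input B: C = (2.96·0.0676 + 0.237·0.162) / 3.197 = 0.07459 mg/L.
1100 L/s = 1.1 m³/s.
After input C: C = (3.197·0.07459 + 1.1·0.0562) / 4.297 = 0.06989 mg/L.

0.0699 mg/L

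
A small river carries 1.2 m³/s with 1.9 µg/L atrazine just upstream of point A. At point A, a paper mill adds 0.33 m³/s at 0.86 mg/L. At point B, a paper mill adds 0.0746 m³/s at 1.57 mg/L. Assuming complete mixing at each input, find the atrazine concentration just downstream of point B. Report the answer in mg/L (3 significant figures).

1.9 µg/L = 0.0019 mg/L.
After input A: C = (1.2·0.0019 + 0.33·0.86) / 1.53 = 0.187 mg/L.
After input B: C = (1.53·0.187 + 0.0746·1.57) / 1.605 = 0.2513 mg/L.

0.251 mg/L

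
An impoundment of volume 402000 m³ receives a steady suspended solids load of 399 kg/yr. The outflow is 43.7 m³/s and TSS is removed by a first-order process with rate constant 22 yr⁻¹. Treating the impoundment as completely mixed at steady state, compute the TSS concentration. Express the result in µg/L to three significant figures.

Outflow Q = 43.7 m³/s × 3.156e+07 s/yr = 1.379e+09 m³/yr.
Steady-state CSTR mass balance: W = Q·C + k·V·C, so C = W/(Q + kV).
Q + kV = 1.379e+09 + 22·402000 = 1.388e+09 m³/yr.
C = 399/1.388e+09 = 2.875e-07 kg/m³ = 0.0002875 mg/L = 0.2875 µg/L.

0.287 µg/L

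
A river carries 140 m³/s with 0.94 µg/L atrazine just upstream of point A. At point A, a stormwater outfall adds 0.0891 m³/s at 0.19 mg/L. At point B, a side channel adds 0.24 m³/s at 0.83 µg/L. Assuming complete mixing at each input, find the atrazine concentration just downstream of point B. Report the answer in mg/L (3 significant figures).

0.00106 mg/L

0.94 µg/L = 0.00094 mg/L.
After input A: C = (140·0.00094 + 0.0891·0.19) / 140.1 = 0.00106 mg/L.
0.83 µg/L = 0.00083 mg/L.
After input B: C = (140.1·0.00106 + 0.24·0.00083) / 140.3 = 0.00106 mg/L.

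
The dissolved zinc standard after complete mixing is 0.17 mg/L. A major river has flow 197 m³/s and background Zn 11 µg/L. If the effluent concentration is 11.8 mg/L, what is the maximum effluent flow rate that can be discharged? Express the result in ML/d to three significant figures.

11 µg/L = 0.011 mg/L.
Mass balance at complete mixing: C_std·(Q_w + Q_r) = Q_w·C_e + Q_r·C_b.
Rearranging, Q_w = Q_r·(C_std − C_b)/(C_e − C_std) = 197·(0.17 − 0.011) / (11.8 − 0.17) = 2.693 m³/s.
= 232.7 ML/d.

233 ML/d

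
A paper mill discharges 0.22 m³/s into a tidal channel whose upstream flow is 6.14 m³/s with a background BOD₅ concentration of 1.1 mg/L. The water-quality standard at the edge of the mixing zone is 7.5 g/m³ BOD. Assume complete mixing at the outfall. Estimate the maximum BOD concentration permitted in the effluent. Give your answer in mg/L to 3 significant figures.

186 mg/L

Mass balance: 7.5·6.36 = 0.22·Cₑ + 6.14·1.1.
Cₑ = (47.7 − 6.754) / 0.22 = 186.1 mg/L.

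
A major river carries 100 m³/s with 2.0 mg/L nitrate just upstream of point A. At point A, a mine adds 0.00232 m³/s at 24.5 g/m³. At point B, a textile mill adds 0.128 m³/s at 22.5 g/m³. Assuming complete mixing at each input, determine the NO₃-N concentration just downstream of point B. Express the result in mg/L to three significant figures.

2.03 mg/L

After input A: C = (100·2 + 0.00232·24.5) / 100 = 2.001 mg/L.
After input B: C = (100·2.001 + 0.128·22.5) / 100.1 = 2.027 mg/L.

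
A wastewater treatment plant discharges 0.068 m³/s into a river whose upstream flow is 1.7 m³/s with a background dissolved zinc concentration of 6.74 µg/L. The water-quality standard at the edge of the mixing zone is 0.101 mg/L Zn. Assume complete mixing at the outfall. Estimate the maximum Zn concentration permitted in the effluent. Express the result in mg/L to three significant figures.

6.74 µg/L = 0.00674 mg/L.
Mass balance: 0.101·1.768 = 0.068·Cₑ + 1.7·0.00674.
Cₑ = (0.1786 − 0.01146) / 0.068 = 2.458 mg/L.

2.46 mg/L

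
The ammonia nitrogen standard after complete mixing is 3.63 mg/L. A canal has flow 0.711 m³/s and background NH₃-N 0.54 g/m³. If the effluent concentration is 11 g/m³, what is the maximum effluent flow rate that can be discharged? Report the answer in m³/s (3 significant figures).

Mass balance at complete mixing: C_std·(Q_w + Q_r) = Q_w·C_e + Q_r·C_b.
Rearranging, Q_w = Q_r·(C_std − C_b)/(C_e − C_std) = 0.711·(3.63 − 0.54) / (11 − 3.63) = 0.2981 m³/s.

0.298 m³/s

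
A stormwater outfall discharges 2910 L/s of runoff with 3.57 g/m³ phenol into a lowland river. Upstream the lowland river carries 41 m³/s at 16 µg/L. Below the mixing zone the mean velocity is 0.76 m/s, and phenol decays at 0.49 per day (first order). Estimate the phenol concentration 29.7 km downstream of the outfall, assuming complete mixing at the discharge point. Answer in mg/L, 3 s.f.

2910 L/s = 2.91 m³/s.
16 µg/L = 0.016 mg/L.
After complete mixing, C₀ = (2.91·3.57 + 41·0.016) / 43.91 = 0.2515 mg/L.
Travel time t = 2.97e+04 m / 0.76 m/s = 3.908e+04 s = 0.4523 d.
C = 0.2515·exp(−0.49·0.4523) = 0.2515·0.8012 = 0.2015 mg/L.

0.202 mg/L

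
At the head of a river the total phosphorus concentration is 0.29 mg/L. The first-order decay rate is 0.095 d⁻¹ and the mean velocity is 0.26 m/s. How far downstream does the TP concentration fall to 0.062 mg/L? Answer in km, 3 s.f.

From C = C₀·e^(−kt), t = ln(C₀/C)/k = ln(0.29/0.062)/0.095 = 1.543/0.095 = 16.24 d.
Distance = v·t = 0.26 m/s × 1.403e+06 s = 3.648e+05 m = 364.8 km.

365 km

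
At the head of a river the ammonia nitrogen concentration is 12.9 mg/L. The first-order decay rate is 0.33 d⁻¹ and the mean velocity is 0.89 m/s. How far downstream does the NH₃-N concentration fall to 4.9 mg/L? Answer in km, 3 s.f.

226 km

From C = C₀·e^(−kt), t = ln(C₀/C)/k = ln(12.9/4.9)/0.33 = 0.968/0.33 = 2.933 d.
Distance = v·t = 0.89 m/s × 2.534e+05 s = 2.256e+05 m = 225.6 km.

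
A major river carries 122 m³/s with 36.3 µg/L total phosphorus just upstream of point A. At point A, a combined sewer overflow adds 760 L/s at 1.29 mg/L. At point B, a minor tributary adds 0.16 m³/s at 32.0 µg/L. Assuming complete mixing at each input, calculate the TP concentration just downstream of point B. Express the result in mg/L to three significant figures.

36.3 µg/L = 0.0363 mg/L.
760 L/s = 0.76 m³/s.
After input A: C = (122·0.0363 + 0.76·1.29) / 122.8 = 0.04406 mg/L.
32.0 µg/L = 0.032 mg/L.
After input B: C = (122.8·0.04406 + 0.16·0.032) / 122.9 = 0.04405 mg/L.

0.0440 mg/L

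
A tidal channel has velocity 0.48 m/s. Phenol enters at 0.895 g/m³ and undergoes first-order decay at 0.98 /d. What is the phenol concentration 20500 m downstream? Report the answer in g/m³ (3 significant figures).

Travel time t = 20500 m / 0.48 m/s = 2.05e+04/0.48 = 4.271e+04 s = 0.4943 d.
First-order decay: C = 0.895·exp(−0.98·0.4943) = 0.895·0.6161 = 0.5514 g/m³.

0.551 g/m³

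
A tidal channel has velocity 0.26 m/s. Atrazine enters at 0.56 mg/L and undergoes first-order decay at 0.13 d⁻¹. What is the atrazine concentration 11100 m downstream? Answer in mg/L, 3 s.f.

Travel time t = 11100 m / 0.26 m/s = 1.11e+04/0.26 = 4.269e+04 s = 0.4941 d.
First-order decay: C = 0.56·exp(−0.13·0.4941) = 0.56·0.9378 = 0.5252 mg/L.

0.525 mg/L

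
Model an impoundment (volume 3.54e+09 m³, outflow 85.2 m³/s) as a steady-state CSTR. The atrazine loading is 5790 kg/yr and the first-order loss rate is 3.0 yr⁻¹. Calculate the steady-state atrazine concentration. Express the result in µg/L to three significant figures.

0.435 µg/L

Outflow Q = 85.2 m³/s × 3.156e+07 s/yr = 2.689e+09 m³/yr.
Steady-state CSTR mass balance: W = Q·C + k·V·C, so C = W/(Q + kV).
Q + kV = 2.689e+09 + 3.0·3.54e+09 = 1.331e+10 m³/yr.
C = 5790/1.331e+10 = 4.351e-07 kg/m³ = 0.0004351 mg/L = 0.4351 µg/L.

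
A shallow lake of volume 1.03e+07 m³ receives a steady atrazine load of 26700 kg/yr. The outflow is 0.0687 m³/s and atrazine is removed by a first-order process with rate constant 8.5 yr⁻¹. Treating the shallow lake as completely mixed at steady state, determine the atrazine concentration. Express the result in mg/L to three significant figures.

Outflow Q = 0.0687 m³/s × 3.156e+07 s/yr = 2.168e+06 m³/yr.
Steady-state CSTR mass balance: W = Q·C + k·V·C, so C = W/(Q + kV).
Q + kV = 2.168e+06 + 8.5·1.03e+07 = 8.972e+07 m³/yr.
C = 26700/8.972e+07 = 0.0002976 kg/m³ = 0.2976 mg/L.

0.298 mg/L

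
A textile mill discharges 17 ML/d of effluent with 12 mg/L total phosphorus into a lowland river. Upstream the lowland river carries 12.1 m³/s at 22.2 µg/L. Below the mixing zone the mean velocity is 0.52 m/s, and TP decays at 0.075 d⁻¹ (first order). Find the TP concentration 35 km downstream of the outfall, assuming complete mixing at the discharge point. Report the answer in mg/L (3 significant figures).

17 ML/d = 0.1968 m³/s.
22.2 µg/L = 0.0222 mg/L.
After complete mixing, C₀ = (0.1968·12 + 12.1·0.0222) / 12.3 = 0.2139 mg/L.
Travel time t = 3.5e+04 m / 0.52 m/s = 6.731e+04 s = 0.779 d.
C = 0.2139·exp(−0.075·0.779) = 0.2139·0.9432 = 0.2017 mg/L.

0.202 mg/L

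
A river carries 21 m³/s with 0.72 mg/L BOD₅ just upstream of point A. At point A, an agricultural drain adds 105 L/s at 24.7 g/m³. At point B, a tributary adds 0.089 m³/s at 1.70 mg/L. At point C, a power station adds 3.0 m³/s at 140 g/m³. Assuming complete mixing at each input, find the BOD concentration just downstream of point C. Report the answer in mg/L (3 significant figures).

18.1 mg/L

105 L/s = 0.105 m³/s.
After input A: C = (21·0.72 + 0.105·24.7) / 21.11 = 0.8393 mg/L.
After input B: C = (21.11·0.8393 + 0.089·1.7) / 21.19 = 0.8429 mg/L.
After input C: C = (21.19·0.8429 + 3·140) / 24.19 = 18.1 mg/L.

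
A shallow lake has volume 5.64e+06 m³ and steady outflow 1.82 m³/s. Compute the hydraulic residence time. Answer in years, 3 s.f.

Q = 1.82 m³/s × 3.156e+07 s/yr = 5.743e+07 m³/yr.
Hydraulic residence time τ = V/Q = 5.64e+06/5.743e+07 = 0.0982 yr.

0.0982 yr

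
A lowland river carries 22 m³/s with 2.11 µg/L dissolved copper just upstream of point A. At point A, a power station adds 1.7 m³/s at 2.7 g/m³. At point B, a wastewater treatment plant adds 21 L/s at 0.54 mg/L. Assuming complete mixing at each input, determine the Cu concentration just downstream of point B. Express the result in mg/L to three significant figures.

0.196 mg/L

2.11 µg/L = 0.00211 mg/L.
After input A: C = (22·0.00211 + 1.7·2.7) / 23.7 = 0.1956 mg/L.
21 L/s = 0.021 m³/s.
After input B: C = (23.7·0.1956 + 0.021·0.54) / 23.72 = 0.1959 mg/L.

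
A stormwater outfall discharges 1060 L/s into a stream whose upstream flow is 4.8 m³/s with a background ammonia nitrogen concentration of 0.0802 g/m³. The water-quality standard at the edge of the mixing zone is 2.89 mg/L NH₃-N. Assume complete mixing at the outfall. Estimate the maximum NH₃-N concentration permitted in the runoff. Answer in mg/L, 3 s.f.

1060 L/s = 1.06 m³/s.
Mass balance: 2.89·5.86 = 1.06·Cₑ + 4.8·0.0802.
Cₑ = (16.94 − 0.385) / 1.06 = 15.61 mg/L.

15.6 mg/L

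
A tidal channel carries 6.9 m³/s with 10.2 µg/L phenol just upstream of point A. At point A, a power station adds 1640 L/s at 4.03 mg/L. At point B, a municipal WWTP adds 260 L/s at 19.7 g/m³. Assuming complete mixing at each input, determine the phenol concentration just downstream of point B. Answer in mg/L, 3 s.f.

1.34 mg/L

10.2 µg/L = 0.0102 mg/L.
1640 L/s = 1.64 m³/s.
After input A: C = (6.9·0.0102 + 1.64·4.03) / 8.54 = 0.7822 mg/L.
260 L/s = 0.26 m³/s.
After input B: C = (8.54·0.7822 + 0.26·19.7) / 8.8 = 1.341 mg/L.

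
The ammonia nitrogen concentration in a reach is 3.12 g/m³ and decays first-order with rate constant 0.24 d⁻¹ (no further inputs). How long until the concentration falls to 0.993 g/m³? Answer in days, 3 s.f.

t = ln(C₀/C)/k = ln(3.12/0.993)/0.24 = 1.145/0.24 = 4.77 d.

4.77 d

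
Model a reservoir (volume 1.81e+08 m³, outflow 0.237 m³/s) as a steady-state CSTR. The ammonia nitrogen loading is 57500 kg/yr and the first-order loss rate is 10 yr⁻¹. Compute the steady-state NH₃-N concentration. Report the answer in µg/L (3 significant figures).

Outflow Q = 0.237 m³/s × 3.156e+07 s/yr = 7.479e+06 m³/yr.
Steady-state CSTR mass balance: W = Q·C + k·V·C, so C = W/(Q + kV).
Q + kV = 7.479e+06 + 10·1.81e+08 = 1.817e+09 m³/yr.
C = 57500/1.817e+09 = 3.164e-05 kg/m³ = 0.03164 mg/L = 31.64 µg/L.

31.6 µg/L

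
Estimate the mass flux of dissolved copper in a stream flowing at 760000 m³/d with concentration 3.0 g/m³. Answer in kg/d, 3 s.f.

760000 m³/d = 8.796 m³/s.
Mass flux = Q·C = 8.796 m³/s × 3 g/m³ = 26.39 g/s.
= 26.39 g/s × 86.4 = 2280 kg/d.

2280 kg/d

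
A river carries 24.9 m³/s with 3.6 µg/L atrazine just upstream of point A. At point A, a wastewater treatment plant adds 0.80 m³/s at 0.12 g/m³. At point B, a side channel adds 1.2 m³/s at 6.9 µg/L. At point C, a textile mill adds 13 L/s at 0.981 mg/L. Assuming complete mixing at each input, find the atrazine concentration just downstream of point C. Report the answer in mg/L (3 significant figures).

0.00768 mg/L

3.6 µg/L = 0.0036 mg/L.
After input A: C = (24.9·0.0036 + 0.8·0.12) / 25.7 = 0.007223 mg/L.
6.9 µg/L = 0.0069 mg/L.
After input B: C = (25.7·0.007223 + 1.2·0.0069) / 26.9 = 0.007209 mg/L.
13 L/s = 0.013 m³/s.
After input C: C = (26.9·0.007209 + 0.013·0.981) / 26.91 = 0.007679 mg/L.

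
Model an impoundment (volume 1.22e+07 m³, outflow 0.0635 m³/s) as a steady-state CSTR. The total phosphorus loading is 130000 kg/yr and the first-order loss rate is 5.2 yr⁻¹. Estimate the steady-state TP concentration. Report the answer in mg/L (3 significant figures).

Outflow Q = 0.0635 m³/s × 3.156e+07 s/yr = 2.004e+06 m³/yr.
Steady-state CSTR mass balance: W = Q·C + k·V·C, so C = W/(Q + kV).
Q + kV = 2.004e+06 + 5.2·1.22e+07 = 6.544e+07 m³/yr.
C = 130000/6.544e+07 = 0.001986 kg/m³ = 1.986 mg/L.

1.99 mg/L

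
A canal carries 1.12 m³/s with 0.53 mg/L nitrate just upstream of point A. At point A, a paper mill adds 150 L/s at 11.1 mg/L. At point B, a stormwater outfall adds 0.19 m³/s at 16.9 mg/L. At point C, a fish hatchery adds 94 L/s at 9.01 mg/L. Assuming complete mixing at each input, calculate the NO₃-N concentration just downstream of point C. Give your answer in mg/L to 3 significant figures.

4.06 mg/L

150 L/s = 0.15 m³/s.
After input A: C = (1.12·0.53 + 0.15·11.1) / 1.27 = 1.778 mg/L.
After input B: C = (1.27·1.778 + 0.19·16.9) / 1.46 = 3.746 mg/L.
94 L/s = 0.094 m³/s.
After input C: C = (1.46·3.746 + 0.094·9.01) / 1.554 = 4.065 mg/L.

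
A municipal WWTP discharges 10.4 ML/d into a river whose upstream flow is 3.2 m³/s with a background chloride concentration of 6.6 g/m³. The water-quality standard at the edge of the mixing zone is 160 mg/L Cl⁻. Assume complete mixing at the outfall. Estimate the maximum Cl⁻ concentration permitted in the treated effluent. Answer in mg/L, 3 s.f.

4240 mg/L

10.4 ML/d = 0.1204 m³/s.
Mass balance: 160·3.32 = 0.1204·Cₑ + 3.2·6.6.
Cₑ = (531.3 − 21.12) / 0.1204 = 4238 mg/L.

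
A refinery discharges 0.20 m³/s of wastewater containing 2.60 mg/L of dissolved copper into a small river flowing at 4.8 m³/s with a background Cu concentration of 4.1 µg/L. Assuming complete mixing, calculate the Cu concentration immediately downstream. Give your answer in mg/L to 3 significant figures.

4.1 µg/L = 0.0041 mg/L.
By mass balance at complete mixing, C = (0.2·2.6 + 4.8·0.0041) / (0.2 + 4.8) = 0.5397/5 = 0.1079 mg/L.

0.108 mg/L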